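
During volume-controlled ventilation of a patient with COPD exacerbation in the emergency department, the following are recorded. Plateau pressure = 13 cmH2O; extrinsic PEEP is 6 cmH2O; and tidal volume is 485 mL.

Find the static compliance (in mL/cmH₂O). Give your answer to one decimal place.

Cstat = Vt / (Pplat − PEEP) = 485 / (13 − 6) = 485 / 7.0 = 69.286 mL/cmH2O.

69.3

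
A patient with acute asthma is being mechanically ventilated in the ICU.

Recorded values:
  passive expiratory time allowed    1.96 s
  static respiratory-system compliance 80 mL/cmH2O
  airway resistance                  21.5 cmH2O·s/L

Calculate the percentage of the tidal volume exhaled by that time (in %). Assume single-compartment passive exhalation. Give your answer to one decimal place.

τ = R × C = 21.5 × 80 mL/cmH2O = 21.5 × 0.080 L/cmH2O = 1.72 s.
Passive exhalation: V(t)/V₀ = e^(−t/τ) = e^(−1.96/1.72) = 0.32.
Fraction exhaled = 1 − 0.32 = 0.68 → 68.0%.

68.0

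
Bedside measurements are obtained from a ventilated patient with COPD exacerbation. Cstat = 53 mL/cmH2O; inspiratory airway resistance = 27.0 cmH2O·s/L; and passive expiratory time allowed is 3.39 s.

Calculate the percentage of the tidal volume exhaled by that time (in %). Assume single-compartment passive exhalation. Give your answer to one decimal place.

90.6

τ = R × C = 27.0 × 53 mL/cmH2O = 27.0 × 0.053 L/cmH2O = 1.431 s.
Passive exhalation: V(t)/V₀ = e^(−t/τ) = e^(−3.39/1.431) = 0.09358.
Fraction exhaled = 1 − 0.09358 = 0.9064 → 90.64%.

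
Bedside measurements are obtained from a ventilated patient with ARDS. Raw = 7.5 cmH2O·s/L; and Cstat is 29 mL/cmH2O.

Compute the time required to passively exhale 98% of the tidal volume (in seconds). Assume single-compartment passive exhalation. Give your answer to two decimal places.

0.85

τ = R × C = 7.5 × 29 mL/cmH2O = 7.5 × 0.029 L/cmH2O = 0.2175 s.
Exhaled fraction f = 1 − e^(−t/τ) → t = −τ·ln(1 − f) = −0.2175·ln(0.02) = 0.8509 s.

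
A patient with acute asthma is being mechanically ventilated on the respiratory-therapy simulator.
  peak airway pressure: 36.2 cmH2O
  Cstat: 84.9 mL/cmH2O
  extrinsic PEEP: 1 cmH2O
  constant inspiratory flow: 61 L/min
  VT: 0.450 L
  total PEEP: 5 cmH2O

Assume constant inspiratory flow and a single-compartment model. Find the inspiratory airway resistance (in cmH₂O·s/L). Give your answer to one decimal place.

25.5

Flow: 61 L/min ÷ 60 = 1.0167 L/s.
Total PEEP = 5 cmH2O (set 1 + intrinsic 4); this is the baseline alveolar pressure.
Equation of motion (constant flow): PIP = Vt/C + R·V̇ + PEEP.
R·V̇ = PIP − Vt/C − PEEP = 36.2 − 450/84.9 − 5 = 36.2 − 5.3 − 5 = 25.9 cmH2O.
R = 25.9 / 1.0167 = 25.475 cmH2O·s/L.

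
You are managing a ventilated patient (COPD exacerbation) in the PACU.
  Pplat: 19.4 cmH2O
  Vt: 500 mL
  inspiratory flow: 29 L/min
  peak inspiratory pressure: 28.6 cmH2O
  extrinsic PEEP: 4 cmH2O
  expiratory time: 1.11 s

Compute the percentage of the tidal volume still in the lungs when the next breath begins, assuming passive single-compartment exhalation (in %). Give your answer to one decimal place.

Flow: 29 L/min ÷ 60 = 0.4833 L/s.
R = (PIP − Pplat)/V̇ = (28.6 − 19.4) / 0.4833 = 9.2/0.4833 = 19.036 cmH2O·s/L.
C = Vt/(Pplat − PEEP) = 500.0 / (19.4 − 4) = 500.0/15.4 = 32.468 mL/cmH2O.
τ = R × C = 19.036 × 0.03247 L/cmH2O = 0.6181 s.
Fraction remaining at end-expiration = e^(−Te/τ) = e^(−1.11/0.6181) = 0.166 → 16.6%.

16.6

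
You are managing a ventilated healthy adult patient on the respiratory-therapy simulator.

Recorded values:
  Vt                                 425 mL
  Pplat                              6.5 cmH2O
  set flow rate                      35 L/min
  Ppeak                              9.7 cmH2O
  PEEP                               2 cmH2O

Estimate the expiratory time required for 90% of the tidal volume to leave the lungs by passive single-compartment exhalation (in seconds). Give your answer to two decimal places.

1.19

Flow: 35 L/min ÷ 60 = 0.5833 L/s.
R = (PIP − Pplat)/V̇ = (9.7 − 6.5) / 0.5833 = 3.2/0.5833 = 5.486 cmH2O·s/L.
C = Vt/(Pplat − PEEP) = 425.0 / (6.5 − 2) = 425.0/4.5 = 94.444 mL/cmH2O.
τ = R × C = 5.486 × 0.09444 L/cmH2O = 0.5181 s.
t = −τ·ln(1 − 0.90) = −0.5181·ln(0.1) = 1.193 s.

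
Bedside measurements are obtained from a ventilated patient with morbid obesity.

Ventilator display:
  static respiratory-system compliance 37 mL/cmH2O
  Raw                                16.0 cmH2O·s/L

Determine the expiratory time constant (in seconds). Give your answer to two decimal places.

0.59

τ = R × C = 16.0 × 37 mL/cmH2O = 16.0 × 0.037 L/cmH2O = 0.592 s.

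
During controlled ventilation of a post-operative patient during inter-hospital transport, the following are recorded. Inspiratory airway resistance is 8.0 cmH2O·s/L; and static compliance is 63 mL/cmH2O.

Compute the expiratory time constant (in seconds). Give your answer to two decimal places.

τ = R × C = 8.0 × 63 mL/cmH2O = 8.0 × 0.063 L/cmH2O = 0.504 s.

0.50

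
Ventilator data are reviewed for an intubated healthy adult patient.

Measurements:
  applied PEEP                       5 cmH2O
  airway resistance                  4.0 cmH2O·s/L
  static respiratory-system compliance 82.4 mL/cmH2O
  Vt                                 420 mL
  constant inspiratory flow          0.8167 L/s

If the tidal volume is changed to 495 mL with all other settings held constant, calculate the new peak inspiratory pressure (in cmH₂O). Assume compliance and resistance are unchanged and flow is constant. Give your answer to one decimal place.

PIP = Vt/C + R·V̇ + PEEP (constant-flow equation of motion).
Only the elastic term changes: ΔPIP = ΔVt / C = (495 − 420) / 82.4 = 0.9102 cmH2O.
Original PIP = 420/82.4 + 4.0×0.8167 + 5 = 13.364 cmH2O; new PIP = 13.364 + (0.9102) = 14.274 cmH2O.

14.3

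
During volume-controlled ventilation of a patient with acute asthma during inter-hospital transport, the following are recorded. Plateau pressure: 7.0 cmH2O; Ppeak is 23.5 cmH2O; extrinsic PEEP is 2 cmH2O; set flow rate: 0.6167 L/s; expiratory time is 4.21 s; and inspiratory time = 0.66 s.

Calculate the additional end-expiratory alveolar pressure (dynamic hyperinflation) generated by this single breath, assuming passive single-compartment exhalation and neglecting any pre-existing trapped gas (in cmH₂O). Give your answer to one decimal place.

Vt = flow × Ti = 0.6167 L/s × 0.66 s × 1000 mL/L = 407.02 mL.
R = (PIP − Pplat)/V̇ = (23.5 − 7.0) / 0.6167 = 16.5/0.6167 = 26.755 cmH2O·s/L.
C = Vt/(Pplat − PEEP) = 407.02 / (7.0 − 2) = 407.02/5.0 = 81.404 mL/cmH2O.
τ = R × C = 26.755 × 0.0814 L/cmH2O = 2.178 s.
Fraction remaining = e^(−Te/τ) = e^(−4.21/2.178) = 0.1447; trapped volume = 407.02 × 0.1447 = 58.896 mL.
Additional alveolar pressure from trapping ≈ V_trapped / C = 58.896 / 81.404 = 0.7235 cmH2O.

0.7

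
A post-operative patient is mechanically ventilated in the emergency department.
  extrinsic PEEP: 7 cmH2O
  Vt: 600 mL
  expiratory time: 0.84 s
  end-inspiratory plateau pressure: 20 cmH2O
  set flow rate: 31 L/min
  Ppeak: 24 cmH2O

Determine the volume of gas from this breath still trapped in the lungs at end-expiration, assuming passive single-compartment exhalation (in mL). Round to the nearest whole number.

Flow: 31 L/min ÷ 60 = 0.5167 L/s.
R = (PIP − Pplat)/V̇ = (24 − 20) / 0.5167 = 4.0/0.5167 = 7.741 cmH2O·s/L.
C = Vt/(Pplat − PEEP) = 600.0 / (20 − 7) = 600.0/13.0 = 46.154 mL/cmH2O.
τ = R × C = 7.741 × 0.04615 L/cmH2O = 0.3572 s.
Fraction remaining = e^(−Te/τ) = e^(−0.84/0.3572) = 0.09521.
Trapped volume = 600.0 × 0.09521 = 57.126 mL.

57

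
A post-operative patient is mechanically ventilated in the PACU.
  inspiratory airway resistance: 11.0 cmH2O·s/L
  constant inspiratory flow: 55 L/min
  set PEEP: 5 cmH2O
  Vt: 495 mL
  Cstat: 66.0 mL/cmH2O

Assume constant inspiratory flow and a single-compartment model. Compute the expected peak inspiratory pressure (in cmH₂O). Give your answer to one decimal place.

22.6

Flow: 55 L/min ÷ 60 = 0.9167 L/s.
Equation of motion (constant flow): PIP = Vt/C + R·V̇ + PEEP.
PIP = 495/66.0 + 11.0×0.9167 + 5 = 7.5 + 10.084 + 5 = 22.584 cmH2O.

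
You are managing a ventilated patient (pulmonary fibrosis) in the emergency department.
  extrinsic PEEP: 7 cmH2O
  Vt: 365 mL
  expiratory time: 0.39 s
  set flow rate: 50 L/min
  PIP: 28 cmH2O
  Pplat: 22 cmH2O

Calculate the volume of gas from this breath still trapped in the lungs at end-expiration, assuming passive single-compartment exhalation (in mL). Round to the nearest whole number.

39

Flow: 50 L/min ÷ 60 = 0.8333 L/s.
R = (PIP − Pplat)/V̇ = (28 − 22) / 0.8333 = 6.0/0.8333 = 7.2 cmH2O·s/L.
C = Vt/(Pplat − PEEP) = 365.0 / (22 − 7) = 365.0/15.0 = 24.333 mL/cmH2O.
τ = R × C = 7.2 × 0.02433 L/cmH2O = 0.1752 s.
Fraction remaining = e^(−Te/τ) = e^(−0.39/0.1752) = 0.108.
Trapped volume = 365.0 × 0.108 = 39.42 mL.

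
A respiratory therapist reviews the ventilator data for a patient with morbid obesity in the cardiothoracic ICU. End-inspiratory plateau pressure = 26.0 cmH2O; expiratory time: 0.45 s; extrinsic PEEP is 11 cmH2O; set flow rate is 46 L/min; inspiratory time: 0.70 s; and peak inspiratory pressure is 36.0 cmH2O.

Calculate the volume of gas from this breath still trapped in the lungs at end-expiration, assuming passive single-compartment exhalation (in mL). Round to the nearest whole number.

205

Flow: 46 L/min ÷ 60 = 0.7667 L/s.
Vt = flow × Ti = 0.7667 L/s × 0.70 s × 1000 mL/L = 536.69 mL.
R = (PIP − Pplat)/V̇ = (36.0 − 26.0) / 0.7667 = 10.0/0.7667 = 13.043 cmH2O·s/L.
C = Vt/(Pplat − PEEP) = 536.69 / (26.0 − 11) = 536.69/15.0 = 35.779 mL/cmH2O.
τ = R × C = 13.043 × 0.03578 L/cmH2O = 0.4667 s.
Fraction remaining = e^(−Te/τ) = e^(−0.45/0.4667) = 0.3813.
Trapped volume = 536.69 × 0.3813 = 204.64 mL.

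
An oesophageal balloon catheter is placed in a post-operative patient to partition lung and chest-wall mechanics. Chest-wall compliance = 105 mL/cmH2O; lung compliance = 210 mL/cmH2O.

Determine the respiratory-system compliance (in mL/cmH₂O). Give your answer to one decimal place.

Lung and chest wall are elastances in series: 1/Crs = 1/CL + 1/Ccw.
1/Crs = 1/210 + 1/105 = 0.01429.
Crs = 69.979 mL/cmH2O.

70.0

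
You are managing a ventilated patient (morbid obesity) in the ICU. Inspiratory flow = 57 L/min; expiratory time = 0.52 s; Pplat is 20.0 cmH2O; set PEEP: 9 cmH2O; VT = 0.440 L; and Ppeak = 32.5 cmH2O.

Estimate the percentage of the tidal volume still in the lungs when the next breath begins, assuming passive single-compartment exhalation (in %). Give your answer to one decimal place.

Flow: 57 L/min ÷ 60 = 0.95 L/s.
R = (PIP − Pplat)/V̇ = (32.5 − 20.0) / 0.95 = 12.5/0.95 = 13.158 cmH2O·s/L.
C = Vt/(Pplat − PEEP) = 440.0 / (20.0 − 9) = 440.0/11.0 = 40.0 mL/cmH2O.
τ = R × C = 13.158 × 0.04 L/cmH2O = 0.5263 s.
Fraction remaining at end-expiration = e^(−Te/τ) = e^(−0.52/0.5263) = 0.3723 → 37.23%.

37.2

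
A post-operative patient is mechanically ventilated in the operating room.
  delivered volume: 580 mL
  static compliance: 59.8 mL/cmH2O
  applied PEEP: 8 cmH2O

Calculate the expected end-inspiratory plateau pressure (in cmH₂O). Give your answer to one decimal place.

Pplat = PEEP + Vt / Cstat = 8 + 580 / 59.8 = 8 + 9.699 = 17.699 cmH2O.

17.7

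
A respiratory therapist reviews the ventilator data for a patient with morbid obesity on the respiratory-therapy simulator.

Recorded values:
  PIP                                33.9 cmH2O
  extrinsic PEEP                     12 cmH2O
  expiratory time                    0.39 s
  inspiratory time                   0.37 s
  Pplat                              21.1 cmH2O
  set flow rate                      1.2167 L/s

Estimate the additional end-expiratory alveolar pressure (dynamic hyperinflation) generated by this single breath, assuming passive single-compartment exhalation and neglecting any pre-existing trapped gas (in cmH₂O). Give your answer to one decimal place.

4.3

Vt = flow × Ti = 1.2167 L/s × 0.37 s × 1000 mL/L = 450.18 mL.
R = (PIP − Pplat)/V̇ = (33.9 − 21.1) / 1.2167 = 12.8/1.2167 = 10.52 cmH2O·s/L.
C = Vt/(Pplat − PEEP) = 450.18 / (21.1 − 12) = 450.18/9.1 = 49.47 mL/cmH2O.
τ = R × C = 10.52 × 0.04947 L/cmH2O = 0.5204 s.
Fraction remaining = e^(−Te/τ) = e^(−0.39/0.5204) = 0.4726; trapped volume = 450.18 × 0.4726 = 212.76 mL.
Additional alveolar pressure from trapping ≈ V_trapped / C = 212.76 / 49.47 = 4.301 cmH2O.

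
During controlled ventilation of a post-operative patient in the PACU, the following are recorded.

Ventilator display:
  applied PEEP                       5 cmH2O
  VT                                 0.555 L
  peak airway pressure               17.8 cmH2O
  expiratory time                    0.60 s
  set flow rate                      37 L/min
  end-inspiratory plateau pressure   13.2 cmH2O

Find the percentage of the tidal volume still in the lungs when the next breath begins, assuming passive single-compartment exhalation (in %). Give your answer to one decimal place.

Flow: 37 L/min ÷ 60 = 0.6167 L/s.
R = (PIP − Pplat)/V̇ = (17.8 − 13.2) / 0.6167 = 4.6/0.6167 = 7.459 cmH2O·s/L.
C = Vt/(Pplat − PEEP) = 555.0 / (13.2 − 5) = 555.0/8.2 = 67.683 mL/cmH2O.
τ = R × C = 7.459 × 0.06768 L/cmH2O = 0.5048 s.
Fraction remaining at end-expiration = e^(−Te/τ) = e^(−0.60/0.5048) = 0.3047 → 30.47%.

30.5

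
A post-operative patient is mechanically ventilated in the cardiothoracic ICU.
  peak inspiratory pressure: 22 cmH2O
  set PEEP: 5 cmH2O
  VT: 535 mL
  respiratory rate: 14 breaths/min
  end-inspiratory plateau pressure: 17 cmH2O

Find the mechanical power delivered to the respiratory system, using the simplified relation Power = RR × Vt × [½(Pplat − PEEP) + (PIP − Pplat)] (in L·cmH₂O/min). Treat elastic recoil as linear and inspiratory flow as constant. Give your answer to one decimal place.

Per-breath work = Vt × [½(Pplat−PEEP) + (PIP−Pplat)] = 0.535 × [0.5×12.0 + 5.0] = 0.535 × 11.0 = 5.885 L·cmH2O.
Power = 14 × 5.885 = 82.39 L·cmH2O/min.

82.4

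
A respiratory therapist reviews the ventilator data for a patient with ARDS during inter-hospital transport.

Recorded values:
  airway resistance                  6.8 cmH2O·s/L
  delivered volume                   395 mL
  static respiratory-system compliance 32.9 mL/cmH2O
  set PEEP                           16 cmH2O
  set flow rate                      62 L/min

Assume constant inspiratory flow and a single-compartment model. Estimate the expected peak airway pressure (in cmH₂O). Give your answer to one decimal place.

Flow: 62 L/min ÷ 60 = 1.0333 L/s.
Equation of motion (constant flow): PIP = Vt/C + R·V̇ + PEEP.
PIP = 395/32.9 + 6.8×1.0333 + 16 = 12.006 + 7.026 + 16 = 35.032 cmH2O.

35.0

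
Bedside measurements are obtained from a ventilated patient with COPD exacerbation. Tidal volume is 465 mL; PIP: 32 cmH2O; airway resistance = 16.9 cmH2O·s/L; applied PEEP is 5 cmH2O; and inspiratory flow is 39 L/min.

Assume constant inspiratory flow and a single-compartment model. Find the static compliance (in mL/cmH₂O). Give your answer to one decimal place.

Flow: 39 L/min ÷ 60 = 0.65 L/s.
Equation of motion (constant flow): PIP = Vt/C + R·V̇ + PEEP.
Vt/C = PIP − R·V̇ − PEEP = 32 − 16.9×0.65 − 5 = 32 − 10.985 − 5 = 16.015 cmH2O.
C = Vt / 16.015 = 465 / 16.015 = 29.035 mL/cmH2O.

29.0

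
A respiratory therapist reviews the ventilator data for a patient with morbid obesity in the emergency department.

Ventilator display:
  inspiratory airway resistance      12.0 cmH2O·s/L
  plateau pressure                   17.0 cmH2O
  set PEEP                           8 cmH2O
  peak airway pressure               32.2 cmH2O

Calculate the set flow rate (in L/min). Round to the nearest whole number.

flow = (PIP − Pplat) / Raw = (32.2 − 17.0) / 12.0 = 1.267 L/s × 60 = 76.02 L/min.

76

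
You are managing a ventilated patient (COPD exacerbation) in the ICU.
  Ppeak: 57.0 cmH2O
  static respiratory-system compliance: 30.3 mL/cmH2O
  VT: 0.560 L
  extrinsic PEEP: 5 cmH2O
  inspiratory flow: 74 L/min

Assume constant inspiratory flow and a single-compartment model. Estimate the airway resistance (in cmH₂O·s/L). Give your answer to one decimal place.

Flow: 74 L/min ÷ 60 = 1.2333 L/s.
Equation of motion (constant flow): PIP = Vt/C + R·V̇ + PEEP.
R·V̇ = PIP − Vt/C − PEEP = 57.0 − 560/30.3 − 5 = 57.0 − 18.482 − 5 = 33.518 cmH2O.
R = 33.518 / 1.2333 = 27.177 cmH2O·s/L.

27.2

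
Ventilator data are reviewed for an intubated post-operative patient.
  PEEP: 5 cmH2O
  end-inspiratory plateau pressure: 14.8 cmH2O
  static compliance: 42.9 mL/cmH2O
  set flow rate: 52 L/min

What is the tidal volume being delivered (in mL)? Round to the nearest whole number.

Vt = Cstat × (Pplat − PEEP) = 42.9 × (14.8 − 5) = 42.9 × 9.8 = 420.42 mL.

420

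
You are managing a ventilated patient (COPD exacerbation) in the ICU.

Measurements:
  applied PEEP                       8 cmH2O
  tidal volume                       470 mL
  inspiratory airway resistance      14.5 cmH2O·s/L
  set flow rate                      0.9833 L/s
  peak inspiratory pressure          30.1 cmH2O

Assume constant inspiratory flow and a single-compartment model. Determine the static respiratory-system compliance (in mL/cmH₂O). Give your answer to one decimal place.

Equation of motion (constant flow): PIP = Vt/C + R·V̇ + PEEP.
Vt/C = PIP − R·V̇ − PEEP = 30.1 − 14.5×0.9833 − 8 = 30.1 − 14.258 − 8 = 7.842 cmH2O.
C = Vt / 7.842 = 470 / 7.842 = 59.934 mL/cmH2O.

59.9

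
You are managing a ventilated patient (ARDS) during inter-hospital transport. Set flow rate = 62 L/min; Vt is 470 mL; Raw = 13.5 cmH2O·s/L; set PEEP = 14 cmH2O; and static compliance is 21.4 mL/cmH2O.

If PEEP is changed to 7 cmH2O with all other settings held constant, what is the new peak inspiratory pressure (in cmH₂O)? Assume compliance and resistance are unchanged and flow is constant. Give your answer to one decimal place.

42.9

Flow: 62 L/min ÷ 60 = 1.0333 L/s.
PIP = Vt/C + R·V̇ + PEEP (constant-flow equation of motion).
Only the baseline term changes: ΔPIP = ΔPEEP = 7 − 14 = -7.0 cmH2O.
Original PIP = 470/21.4 + 13.5×1.0333 + 14 = 49.912 cmH2O; new PIP = 49.912 + (-7.0) = 42.912 cmH2O.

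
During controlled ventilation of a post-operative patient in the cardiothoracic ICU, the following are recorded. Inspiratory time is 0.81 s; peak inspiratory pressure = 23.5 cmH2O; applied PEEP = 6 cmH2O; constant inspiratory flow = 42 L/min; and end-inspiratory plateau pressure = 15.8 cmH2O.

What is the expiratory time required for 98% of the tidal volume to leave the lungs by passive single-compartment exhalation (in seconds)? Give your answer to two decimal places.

2.49

Flow: 42 L/min ÷ 60 = 0.7 L/s.
Vt = flow × Ti = 0.7 L/s × 0.81 s × 1000 mL/L = 567.0 mL.
R = (PIP − Pplat)/V̇ = (23.5 − 15.8) / 0.7 = 7.7/0.7 = 11.0 cmH2O·s/L.
C = Vt/(Pplat − PEEP) = 567.0 / (15.8 − 6) = 567.0/9.8 = 57.857 mL/cmH2O.
τ = R × C = 11.0 × 0.05786 L/cmH2O = 0.6365 s.
t = −τ·ln(1 − 0.98) = −0.6365·ln(0.02) = 2.49 s.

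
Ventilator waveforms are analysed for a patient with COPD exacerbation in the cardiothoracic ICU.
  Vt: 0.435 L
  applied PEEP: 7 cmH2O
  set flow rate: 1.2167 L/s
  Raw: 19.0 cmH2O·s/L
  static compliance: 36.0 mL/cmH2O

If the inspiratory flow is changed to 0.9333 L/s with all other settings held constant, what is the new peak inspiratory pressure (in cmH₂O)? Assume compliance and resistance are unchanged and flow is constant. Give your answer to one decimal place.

PIP = Vt/C + R·V̇ + PEEP (constant-flow equation of motion).
Only the resistive term changes: ΔPIP = R × ΔV̇ = 19.0 × (0.9333 − 1.2167) = 19.0 × -0.2834 = -5.385 cmH2O.
Original PIP = 435/36.0 + 19.0×1.2167 + 7 = 42.201 cmH2O; new PIP = 42.201 + (-5.385) = 36.816 cmH2O.

36.8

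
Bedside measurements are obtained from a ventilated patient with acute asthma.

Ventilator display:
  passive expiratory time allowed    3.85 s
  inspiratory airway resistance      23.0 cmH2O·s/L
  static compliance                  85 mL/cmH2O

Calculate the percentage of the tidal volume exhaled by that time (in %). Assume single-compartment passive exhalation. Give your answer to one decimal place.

τ = R × C = 23.0 × 85 mL/cmH2O = 23.0 × 0.085 L/cmH2O = 1.955 s.
Passive exhalation: V(t)/V₀ = e^(−t/τ) = e^(−3.85/1.955) = 0.1396.
Fraction exhaled = 1 − 0.1396 = 0.8604 → 86.04%.

86.0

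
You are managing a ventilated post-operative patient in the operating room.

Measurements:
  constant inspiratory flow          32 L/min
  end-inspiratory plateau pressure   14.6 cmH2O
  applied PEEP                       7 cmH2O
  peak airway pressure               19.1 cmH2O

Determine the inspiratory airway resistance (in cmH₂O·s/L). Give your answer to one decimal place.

8.4

Flow: 32 L/min ÷ 60 = 0.5333 L/s.
Raw = (PIP − Pplat) / flow = (19.1 − 14.6) / 0.5333 = 4.5 / 0.5333 = 8.438 cmH2O·s/L.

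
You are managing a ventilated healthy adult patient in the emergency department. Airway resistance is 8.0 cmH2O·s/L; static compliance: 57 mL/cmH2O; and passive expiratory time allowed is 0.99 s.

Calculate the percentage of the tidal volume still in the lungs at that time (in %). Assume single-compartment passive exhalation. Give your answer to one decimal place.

11.4

τ = R × C = 8.0 × 57 mL/cmH2O = 8.0 × 0.057 L/cmH2O = 0.456 s.
Passive exhalation: V(t)/V₀ = e^(−t/τ) = e^(−0.99/0.456) = 0.1141.
Fraction remaining = 0.1141 → 11.41%.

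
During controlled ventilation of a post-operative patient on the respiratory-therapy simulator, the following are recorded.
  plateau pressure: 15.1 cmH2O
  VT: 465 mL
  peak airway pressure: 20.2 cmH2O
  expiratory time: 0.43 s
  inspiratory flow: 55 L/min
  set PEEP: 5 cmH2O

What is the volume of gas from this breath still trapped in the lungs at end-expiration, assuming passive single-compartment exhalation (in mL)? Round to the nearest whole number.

Flow: 55 L/min ÷ 60 = 0.9167 L/s.
R = (PIP − Pplat)/V̇ = (20.2 − 15.1) / 0.9167 = 5.1/0.9167 = 5.563 cmH2O·s/L.
C = Vt/(Pplat − PEEP) = 465.0 / (15.1 − 5) = 465.0/10.1 = 46.04 mL/cmH2O.
τ = R × C = 5.563 × 0.04604 L/cmH2O = 0.2561 s.
Fraction remaining = e^(−Te/τ) = e^(−0.43/0.2561) = 0.1866.
Trapped volume = 465.0 × 0.1866 = 86.769 mL.

87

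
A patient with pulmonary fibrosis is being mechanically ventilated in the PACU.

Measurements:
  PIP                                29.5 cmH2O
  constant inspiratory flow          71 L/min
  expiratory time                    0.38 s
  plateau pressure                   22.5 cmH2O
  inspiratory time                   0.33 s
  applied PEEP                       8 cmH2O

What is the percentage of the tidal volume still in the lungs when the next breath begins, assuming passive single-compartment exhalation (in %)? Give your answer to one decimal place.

9.2

Flow: 71 L/min ÷ 60 = 1.1833 L/s.
Vt = flow × Ti = 1.1833 L/s × 0.33 s × 1000 mL/L = 390.49 mL.
R = (PIP − Pplat)/V̇ = (29.5 − 22.5) / 1.1833 = 7.0/1.1833 = 5.916 cmH2O·s/L.
C = Vt/(Pplat − PEEP) = 390.49 / (22.5 − 8) = 390.49/14.5 = 26.93 mL/cmH2O.
τ = R × C = 5.916 × 0.02693 L/cmH2O = 0.1593 s.
Fraction remaining at end-expiration = e^(−Te/τ) = e^(−0.38/0.1593) = 0.09205 → 9.205%.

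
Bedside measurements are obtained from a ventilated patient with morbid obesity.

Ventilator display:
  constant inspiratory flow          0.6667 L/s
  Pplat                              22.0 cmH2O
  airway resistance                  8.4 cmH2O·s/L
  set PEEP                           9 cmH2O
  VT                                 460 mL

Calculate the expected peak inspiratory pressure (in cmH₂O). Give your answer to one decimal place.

27.6

PIP = Pplat + Raw × flow = 22.0 + 8.4 × 0.6667 = 22.0 + 5.6 = 27.6 cmH2O.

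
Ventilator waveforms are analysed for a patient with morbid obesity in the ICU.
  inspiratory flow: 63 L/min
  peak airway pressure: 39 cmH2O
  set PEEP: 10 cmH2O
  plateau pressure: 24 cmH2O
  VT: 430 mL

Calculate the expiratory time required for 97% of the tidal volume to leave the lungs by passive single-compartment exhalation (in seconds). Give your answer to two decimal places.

1.54

Flow: 63 L/min ÷ 60 = 1.05 L/s.
R = (PIP − Pplat)/V̇ = (39 − 24) / 1.05 = 15.0/1.05 = 14.286 cmH2O·s/L.
C = Vt/(Pplat − PEEP) = 430.0 / (24 − 10) = 430.0/14.0 = 30.714 mL/cmH2O.
τ = R × C = 14.286 × 0.03071 L/cmH2O = 0.4387 s.
t = −τ·ln(1 − 0.97) = −0.4387·ln(0.03) = 1.538 s.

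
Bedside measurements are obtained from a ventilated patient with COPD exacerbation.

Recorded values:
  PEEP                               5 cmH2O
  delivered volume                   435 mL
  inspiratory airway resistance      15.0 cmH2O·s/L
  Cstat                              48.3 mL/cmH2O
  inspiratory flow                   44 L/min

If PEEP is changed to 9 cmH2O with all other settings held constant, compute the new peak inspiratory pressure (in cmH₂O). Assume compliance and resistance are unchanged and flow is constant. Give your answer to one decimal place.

29.0

Flow: 44 L/min ÷ 60 = 0.7333 L/s.
PIP = Vt/C + R·V̇ + PEEP (constant-flow equation of motion).
Only the baseline term changes: ΔPIP = ΔPEEP = 9 − 5 = 4.0 cmH2O.
Original PIP = 435/48.3 + 15.0×0.7333 + 5 = 25.006 cmH2O; new PIP = 25.006 + (4.0) = 29.006 cmH2O.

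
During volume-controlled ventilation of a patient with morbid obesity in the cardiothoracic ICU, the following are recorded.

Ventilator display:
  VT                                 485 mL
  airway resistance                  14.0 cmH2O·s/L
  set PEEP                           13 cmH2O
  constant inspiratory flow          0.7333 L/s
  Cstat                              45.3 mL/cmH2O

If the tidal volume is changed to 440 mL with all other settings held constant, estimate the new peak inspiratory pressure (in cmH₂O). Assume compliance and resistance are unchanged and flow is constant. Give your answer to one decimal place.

PIP = Vt/C + R·V̇ + PEEP (constant-flow equation of motion).
Only the elastic term changes: ΔPIP = ΔVt / C = (440 − 485) / 45.3 = -0.9934 cmH2O.
Original PIP = 485/45.3 + 14.0×0.7333 + 13 = 33.973 cmH2O; new PIP = 33.973 + (-0.9934) = 32.98 cmH2O.

33.0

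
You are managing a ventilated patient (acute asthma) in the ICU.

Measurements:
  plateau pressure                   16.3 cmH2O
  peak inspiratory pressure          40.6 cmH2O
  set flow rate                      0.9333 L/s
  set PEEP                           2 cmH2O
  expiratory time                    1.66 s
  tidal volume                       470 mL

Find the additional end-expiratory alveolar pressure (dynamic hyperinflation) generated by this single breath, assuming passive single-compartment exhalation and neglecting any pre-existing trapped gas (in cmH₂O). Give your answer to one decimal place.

2.1

R = (PIP − Pplat)/V̇ = (40.6 − 16.3) / 0.9333 = 24.3/0.9333 = 26.037 cmH2O·s/L.
C = Vt/(Pplat − PEEP) = 470.0 / (16.3 − 2) = 470.0/14.3 = 32.867 mL/cmH2O.
τ = R × C = 26.037 × 0.03287 L/cmH2O = 0.8558 s.
Fraction remaining = e^(−Te/τ) = e^(−1.66/0.8558) = 0.1437; trapped volume = 470.0 × 0.1437 = 67.539 mL.
Additional alveolar pressure from trapping ≈ V_trapped / C = 67.539 / 32.867 = 2.055 cmH2O.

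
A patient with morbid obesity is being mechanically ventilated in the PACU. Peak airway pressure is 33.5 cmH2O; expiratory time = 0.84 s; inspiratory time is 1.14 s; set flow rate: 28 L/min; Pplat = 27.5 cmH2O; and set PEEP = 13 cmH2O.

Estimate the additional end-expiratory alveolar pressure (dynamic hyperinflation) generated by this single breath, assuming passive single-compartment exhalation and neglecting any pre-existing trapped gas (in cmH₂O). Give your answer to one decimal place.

Flow: 28 L/min ÷ 60 = 0.4667 L/s.
Vt = flow × Ti = 0.4667 L/s × 1.14 s × 1000 mL/L = 532.04 mL.
R = (PIP − Pplat)/V̇ = (33.5 − 27.5) / 0.4667 = 6.0/0.4667 = 12.856 cmH2O·s/L.
C = Vt/(Pplat − PEEP) = 532.04 / (27.5 − 13) = 532.04/14.5 = 36.692 mL/cmH2O.
τ = R × C = 12.856 × 0.03669 L/cmH2O = 0.4717 s.
Fraction remaining = e^(−Te/τ) = e^(−0.84/0.4717) = 0.1685; trapped volume = 532.04 × 0.1685 = 89.649 mL.
Additional alveolar pressure from trapping ≈ V_trapped / C = 89.649 / 36.692 = 2.443 cmH2O.

2.4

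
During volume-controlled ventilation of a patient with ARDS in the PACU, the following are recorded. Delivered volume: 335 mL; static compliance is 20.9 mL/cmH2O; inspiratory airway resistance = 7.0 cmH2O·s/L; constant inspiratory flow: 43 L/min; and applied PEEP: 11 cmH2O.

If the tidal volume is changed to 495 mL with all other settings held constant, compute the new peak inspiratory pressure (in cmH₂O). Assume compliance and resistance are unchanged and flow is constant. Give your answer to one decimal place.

Flow: 43 L/min ÷ 60 = 0.7167 L/s.
PIP = Vt/C + R·V̇ + PEEP (constant-flow equation of motion).
Only the elastic term changes: ΔPIP = ΔVt / C = (495 − 335) / 20.9 = 7.656 cmH2O.
Original PIP = 335/20.9 + 7.0×0.7167 + 11 = 32.046 cmH2O; new PIP = 32.046 + (7.656) = 39.702 cmH2O.

39.7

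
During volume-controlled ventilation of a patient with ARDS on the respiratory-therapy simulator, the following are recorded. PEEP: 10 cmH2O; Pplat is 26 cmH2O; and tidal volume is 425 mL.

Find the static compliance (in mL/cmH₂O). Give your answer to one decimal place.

Cstat = Vt / (Pplat − PEEP) = 425 / (26 − 10) = 425 / 16.0 = 26.563 mL/cmH2O.

26.6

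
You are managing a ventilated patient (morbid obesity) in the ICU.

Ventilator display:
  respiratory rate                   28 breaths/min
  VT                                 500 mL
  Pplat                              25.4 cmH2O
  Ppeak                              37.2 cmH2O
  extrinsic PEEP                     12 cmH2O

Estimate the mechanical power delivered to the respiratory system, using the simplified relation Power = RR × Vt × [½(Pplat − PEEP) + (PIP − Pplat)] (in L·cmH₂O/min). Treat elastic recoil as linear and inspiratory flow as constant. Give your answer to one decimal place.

Per-breath work = Vt × [½(Pplat−PEEP) + (PIP−Pplat)] = 0.500 × [0.5×13.4 + 11.8] = 0.500 × 18.5 = 9.25 L·cmH2O.
Power = 28 × 9.25 = 259.0 L·cmH2O/min.

259.0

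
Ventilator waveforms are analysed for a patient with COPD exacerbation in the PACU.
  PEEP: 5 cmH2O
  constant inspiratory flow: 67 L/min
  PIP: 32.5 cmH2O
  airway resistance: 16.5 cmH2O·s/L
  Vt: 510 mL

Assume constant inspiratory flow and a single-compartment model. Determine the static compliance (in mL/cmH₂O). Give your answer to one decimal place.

56.2

Flow: 67 L/min ÷ 60 = 1.1167 L/s.
Equation of motion (constant flow): PIP = Vt/C + R·V̇ + PEEP.
Vt/C = PIP − R·V̇ − PEEP = 32.5 − 16.5×1.1167 − 5 = 32.5 − 18.426 − 5 = 9.074 cmH2O.
C = Vt / 9.074 = 510 / 9.074 = 56.205 mL/cmH2O.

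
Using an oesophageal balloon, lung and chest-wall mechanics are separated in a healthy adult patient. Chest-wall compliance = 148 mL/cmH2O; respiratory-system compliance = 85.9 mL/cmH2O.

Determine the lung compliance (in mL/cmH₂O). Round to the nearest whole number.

205

1/CL = 1/Crs − 1/Ccw.
1/CL = 1/85.9 − 1/148 = 0.004885.
CL = 204.71 mL/cmH2O.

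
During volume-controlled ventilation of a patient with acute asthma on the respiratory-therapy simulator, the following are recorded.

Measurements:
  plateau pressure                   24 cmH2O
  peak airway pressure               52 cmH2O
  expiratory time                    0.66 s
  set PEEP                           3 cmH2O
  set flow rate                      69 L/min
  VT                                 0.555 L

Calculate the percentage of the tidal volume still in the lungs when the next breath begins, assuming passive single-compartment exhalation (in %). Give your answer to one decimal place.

35.9

Flow: 69 L/min ÷ 60 = 1.15 L/s.
R = (PIP − Pplat)/V̇ = (52 − 24) / 1.15 = 28.0/1.15 = 24.348 cmH2O·s/L.
C = Vt/(Pplat − PEEP) = 555.0 / (24 − 3) = 555.0/21.0 = 26.429 mL/cmH2O.
τ = R × C = 24.348 × 0.02643 L/cmH2O = 0.6435 s.
Fraction remaining at end-expiration = e^(−Te/τ) = e^(−0.66/0.6435) = 0.3586 → 35.86%.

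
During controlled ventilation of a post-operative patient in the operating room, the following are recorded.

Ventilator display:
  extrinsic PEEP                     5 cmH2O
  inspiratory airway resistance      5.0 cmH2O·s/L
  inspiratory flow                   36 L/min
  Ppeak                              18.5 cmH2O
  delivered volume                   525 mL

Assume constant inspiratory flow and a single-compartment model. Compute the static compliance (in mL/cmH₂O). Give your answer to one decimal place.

Flow: 36 L/min ÷ 60 = 0.6 L/s.
Equation of motion (constant flow): PIP = Vt/C + R·V̇ + PEEP.
Vt/C = PIP − R·V̇ − PEEP = 18.5 − 5.0×0.6 − 5 = 18.5 − 3.0 − 5 = 10.5 cmH2O.
C = Vt / 10.5 = 525 / 10.5 = 50.0 mL/cmH2O.

50.0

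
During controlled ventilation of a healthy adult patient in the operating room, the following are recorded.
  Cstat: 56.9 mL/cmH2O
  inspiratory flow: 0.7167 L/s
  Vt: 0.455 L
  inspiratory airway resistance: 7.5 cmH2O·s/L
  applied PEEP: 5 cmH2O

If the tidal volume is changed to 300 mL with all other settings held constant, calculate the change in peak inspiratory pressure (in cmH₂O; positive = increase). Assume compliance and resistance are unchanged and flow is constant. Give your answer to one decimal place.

-2.7

PIP = Vt/C + R·V̇ + PEEP (constant-flow equation of motion).
Only the elastic term changes: ΔPIP = ΔVt / C = (300 − 455) / 56.9 = -2.724 cmH2O.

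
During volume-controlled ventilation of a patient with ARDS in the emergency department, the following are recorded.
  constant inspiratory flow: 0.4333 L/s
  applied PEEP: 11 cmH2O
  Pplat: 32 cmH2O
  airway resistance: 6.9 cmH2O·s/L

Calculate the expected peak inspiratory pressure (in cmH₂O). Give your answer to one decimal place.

PIP = Pplat + Raw × flow = 32 + 6.9 × 0.4333 = 32 + 2.99 = 34.99 cmH2O.

35.0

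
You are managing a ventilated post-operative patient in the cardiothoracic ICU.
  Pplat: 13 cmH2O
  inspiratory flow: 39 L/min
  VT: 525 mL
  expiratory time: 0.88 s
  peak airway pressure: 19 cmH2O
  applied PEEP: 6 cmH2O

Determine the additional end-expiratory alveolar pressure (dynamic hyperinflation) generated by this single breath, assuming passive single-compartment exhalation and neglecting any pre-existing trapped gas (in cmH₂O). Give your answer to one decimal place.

2.0

Flow: 39 L/min ÷ 60 = 0.65 L/s.
R = (PIP − Pplat)/V̇ = (19 − 13) / 0.65 = 6.0/0.65 = 9.231 cmH2O·s/L.
C = Vt/(Pplat − PEEP) = 525.0 / (13 − 6) = 525.0/7.0 = 75.0 mL/cmH2O.
τ = R × C = 9.231 × 0.075 L/cmH2O = 0.6923 s.
Fraction remaining = e^(−Te/τ) = e^(−0.88/0.6923) = 0.2805; trapped volume = 525.0 × 0.2805 = 147.26 mL.
Additional alveolar pressure from trapping ≈ V_trapped / C = 147.26 / 75.0 = 1.963 cmH2O.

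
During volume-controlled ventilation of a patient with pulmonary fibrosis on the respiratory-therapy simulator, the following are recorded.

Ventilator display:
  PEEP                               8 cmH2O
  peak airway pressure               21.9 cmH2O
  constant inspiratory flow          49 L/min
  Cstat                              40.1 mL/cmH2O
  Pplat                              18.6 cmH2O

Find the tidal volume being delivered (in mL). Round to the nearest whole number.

425

Vt = Cstat × (Pplat − PEEP) = 40.1 × (18.6 − 8) = 40.1 × 10.6 = 425.06 mL.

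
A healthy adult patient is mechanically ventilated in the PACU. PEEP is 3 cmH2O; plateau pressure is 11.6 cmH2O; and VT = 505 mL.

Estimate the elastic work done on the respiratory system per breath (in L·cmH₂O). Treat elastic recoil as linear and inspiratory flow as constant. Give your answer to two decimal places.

2.17

Elastic work ≈ ½ × (Pplat − PEEP) × Vt = 0.5 × (11.6 − 3) × 0.505 L = 0.5 × 8.6 × 0.505 = 2.172 L·cmH2O.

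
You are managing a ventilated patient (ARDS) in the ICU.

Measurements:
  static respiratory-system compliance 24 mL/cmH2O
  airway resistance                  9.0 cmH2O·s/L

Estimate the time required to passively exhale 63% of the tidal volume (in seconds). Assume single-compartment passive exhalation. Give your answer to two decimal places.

τ = R × C = 9.0 × 24 mL/cmH2O = 9.0 × 0.024 L/cmH2O = 0.216 s.
Exhaled fraction f = 1 − e^(−t/τ) → t = −τ·ln(1 − f) = −0.216·ln(0.37) = 0.2148 s.

0.21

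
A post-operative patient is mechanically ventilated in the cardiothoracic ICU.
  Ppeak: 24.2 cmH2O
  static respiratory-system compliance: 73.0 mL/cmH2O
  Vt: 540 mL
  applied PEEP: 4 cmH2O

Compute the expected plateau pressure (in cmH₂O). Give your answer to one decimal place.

Pplat = PEEP + Vt / Cstat = 4 + 540 / 73.0 = 4 + 7.397 = 11.397 cmH2O.

11.4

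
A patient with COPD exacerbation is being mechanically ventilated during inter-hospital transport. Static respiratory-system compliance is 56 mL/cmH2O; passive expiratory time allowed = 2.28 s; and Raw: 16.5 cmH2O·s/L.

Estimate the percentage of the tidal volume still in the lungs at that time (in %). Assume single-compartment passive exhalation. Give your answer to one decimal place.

8.5

τ = R × C = 16.5 × 56 mL/cmH2O = 16.5 × 0.056 L/cmH2O = 0.924 s.
Passive exhalation: V(t)/V₀ = e^(−t/τ) = e^(−2.28/0.924) = 0.08479.
Fraction remaining = 0.08479 → 8.479%.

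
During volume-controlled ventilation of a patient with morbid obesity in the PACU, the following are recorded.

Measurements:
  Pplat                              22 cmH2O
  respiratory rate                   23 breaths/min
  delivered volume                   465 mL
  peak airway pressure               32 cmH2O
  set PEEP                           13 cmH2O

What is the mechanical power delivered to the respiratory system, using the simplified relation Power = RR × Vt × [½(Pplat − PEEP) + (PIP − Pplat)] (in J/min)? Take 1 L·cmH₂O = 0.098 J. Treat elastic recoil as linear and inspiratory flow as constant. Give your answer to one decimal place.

Per-breath work = Vt × [½(Pplat−PEEP) + (PIP−Pplat)] = 0.465 × [0.5×9.0 + 10.0] = 0.465 × 14.5 = 6.743 L·cmH2O.
Power = 23 × 6.743 = 155.09 L·cmH2O/min.
× 0.098 J/(L·cmH2O) → 15.199 J/min.

15.2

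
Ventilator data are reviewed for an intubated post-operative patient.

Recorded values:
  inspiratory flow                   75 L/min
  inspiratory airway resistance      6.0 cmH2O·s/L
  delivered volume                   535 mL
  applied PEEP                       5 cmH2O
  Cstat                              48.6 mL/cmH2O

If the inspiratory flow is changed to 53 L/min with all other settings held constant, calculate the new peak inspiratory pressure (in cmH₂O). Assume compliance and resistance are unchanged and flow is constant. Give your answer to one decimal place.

Flow: 75 L/min ÷ 60 = 1.25 L/s.
New flow: 53 L/min ÷ 60 = 0.8833 L/s.
PIP = Vt/C + R·V̇ + PEEP (constant-flow equation of motion).
Only the resistive term changes: ΔPIP = R × ΔV̇ = 6.0 × (0.8833 − 1.25) = 6.0 × -0.3667 = -2.2 cmH2O.
Original PIP = 535/48.6 + 6.0×1.25 + 5 = 23.508 cmH2O; new PIP = 23.508 + (-2.2) = 21.308 cmH2O.

21.3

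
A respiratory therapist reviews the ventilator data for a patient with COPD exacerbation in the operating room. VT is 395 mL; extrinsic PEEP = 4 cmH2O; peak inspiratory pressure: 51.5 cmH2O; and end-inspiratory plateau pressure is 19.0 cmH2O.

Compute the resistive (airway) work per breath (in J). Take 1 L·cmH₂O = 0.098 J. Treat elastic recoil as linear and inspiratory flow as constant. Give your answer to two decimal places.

1.26

With constant inspiratory flow the resistive pressure is constant at PIP − Pplat = 51.5 − 19.0 = 32.5 cmH2O, so resistive work = 32.5 × 0.395 = 12.838 L·cmH2O.
× 0.098 J/(L·cmH2O) → 1.258 J.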